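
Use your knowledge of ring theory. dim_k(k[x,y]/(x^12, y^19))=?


Basis: x^i*y^j, i<12, j<19
12*19=228


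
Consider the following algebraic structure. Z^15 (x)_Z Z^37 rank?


rank(M(x)N) = rank(M)*rank(N)
15*37 = 555


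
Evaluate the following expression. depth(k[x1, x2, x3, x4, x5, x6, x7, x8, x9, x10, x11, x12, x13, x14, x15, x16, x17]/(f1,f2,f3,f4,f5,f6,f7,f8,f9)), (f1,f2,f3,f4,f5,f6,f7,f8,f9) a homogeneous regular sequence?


depth(R)=17
depth(R/I)=17-9=8


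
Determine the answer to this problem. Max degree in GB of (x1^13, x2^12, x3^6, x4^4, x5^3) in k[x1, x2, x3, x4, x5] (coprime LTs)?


Pure powers, coprime LTs => already GB.
Degrees: 13, 12, 6, 4, 3
Max=13


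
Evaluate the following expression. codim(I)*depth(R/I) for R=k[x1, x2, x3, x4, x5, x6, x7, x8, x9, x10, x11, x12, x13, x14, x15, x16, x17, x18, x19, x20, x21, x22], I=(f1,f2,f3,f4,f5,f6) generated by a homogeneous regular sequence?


codim=6, depth=dim(R/I)=22-6=16
Product=6*16=96


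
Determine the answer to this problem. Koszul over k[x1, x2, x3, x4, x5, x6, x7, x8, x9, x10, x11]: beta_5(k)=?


C(n,i)=C(11,5)=462


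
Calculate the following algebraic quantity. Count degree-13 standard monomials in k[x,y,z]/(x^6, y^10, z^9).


Need i<6, j<10, k<9 with i+j+k=13.
For each i, j ranges over max(0,13-i-8)..min(9,13-i):
  i=0: j in [5,9] -> 5
  i=1: j in [4,9] -> 6
  i=2: j in [3,9] -> 7
  i=3: j in [2,9] -> 8
  i=4: j in [1,9] -> 9
  i=5: j in [0,8] -> 9
H(13) = 5+6+7+8+9+9 = 44


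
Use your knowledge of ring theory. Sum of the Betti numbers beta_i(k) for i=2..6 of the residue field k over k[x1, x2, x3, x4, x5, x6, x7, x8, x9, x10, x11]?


Koszul resolution: beta_i(k)=C(n,i), n=11
C(11,2)=55, C(11,3)=165, C(11,4)=330, C(11,5)=462, C(11,6)=462
Sum=1474


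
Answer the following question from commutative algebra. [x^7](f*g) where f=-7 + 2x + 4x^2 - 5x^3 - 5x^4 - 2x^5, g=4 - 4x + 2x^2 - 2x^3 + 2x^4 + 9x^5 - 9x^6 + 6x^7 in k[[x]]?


[x^7] = sum a_i*b_j, i+j=7
  -7*6=-42
  2*-9=-18
  4*9=36
  -5*2=-10
  -5*-2=10
  -2*2=-4
Sum=-28


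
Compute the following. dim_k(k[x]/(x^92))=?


Basis: 1,x,...,x^91
dim=92


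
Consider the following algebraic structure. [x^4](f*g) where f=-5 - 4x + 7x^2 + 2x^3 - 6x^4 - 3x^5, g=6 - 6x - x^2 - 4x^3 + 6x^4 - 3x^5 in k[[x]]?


[x^4] = sum a_i*b_j, i+j=4
  -5*6=-30
  -4*-4=16
  7*-1=-7
  2*-6=-12
  -6*6=-36
Sum=-69


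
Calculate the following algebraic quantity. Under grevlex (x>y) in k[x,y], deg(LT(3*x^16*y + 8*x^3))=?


LT: 3*x^16*y
deg_x=16, deg_y=1
Total=16+1=17


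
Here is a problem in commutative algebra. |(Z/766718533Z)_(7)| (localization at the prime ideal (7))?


7-primary part: 766718533=7^9*19
Size=7^9=40353607


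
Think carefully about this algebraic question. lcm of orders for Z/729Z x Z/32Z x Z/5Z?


Exponent = lcm of the cyclic orders; pairwise coprime => product.
3^6*2^5*5^1=729*32*5=116640


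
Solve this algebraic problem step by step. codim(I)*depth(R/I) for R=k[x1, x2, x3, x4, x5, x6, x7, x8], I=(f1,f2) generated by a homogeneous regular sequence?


codim=2, depth=dim(R/I)=8-2=6
Product=2*6=12


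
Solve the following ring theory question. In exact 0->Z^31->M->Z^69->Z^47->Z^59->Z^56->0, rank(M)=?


Alt sum=0:
(-1)^0*31 + (-1)^1*? + (-1)^2*69 + (-1)^3*47 + (-1)^4*59 + (-1)^5*56=0
rank(M)=56


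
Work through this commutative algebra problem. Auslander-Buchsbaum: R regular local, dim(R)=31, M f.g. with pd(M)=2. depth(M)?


pd+depth=depth(R)=31
depth=31-2=29


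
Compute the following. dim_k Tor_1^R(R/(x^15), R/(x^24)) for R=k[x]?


Tor_1(R/I,R/J)=(I cap J)/IJ=(x^24)/(x^39)
dim=39-24=min(15,24)=15


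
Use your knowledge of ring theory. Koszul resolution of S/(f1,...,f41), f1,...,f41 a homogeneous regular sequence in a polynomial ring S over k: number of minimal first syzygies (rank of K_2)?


Regular sequence => Koszul complex is the minimal free resolution.
Syz_1 minimally generated by Koszul relations f_i*e_j - f_j*e_i (i<j): mu(Syz_1) = beta_2 = C(m,2) = m(m-1)/2
m=41
41*40/2 = 820


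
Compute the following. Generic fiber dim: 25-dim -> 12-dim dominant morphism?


dim(fiber)=dim(X)-dim(Y)=25-12=13


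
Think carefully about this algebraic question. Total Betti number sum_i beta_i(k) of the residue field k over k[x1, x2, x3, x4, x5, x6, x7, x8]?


Koszul resolution: beta_i(k)=C(n,i), n=8
sum_i C(8,i) = 2^8 = 256


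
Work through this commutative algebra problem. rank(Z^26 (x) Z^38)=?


rank(M(x)N) = rank(M)*rank(N)
26*38 = 988


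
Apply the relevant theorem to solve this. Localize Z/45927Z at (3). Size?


3-primary part: 45927=3^8*7
Size=3^8=6561


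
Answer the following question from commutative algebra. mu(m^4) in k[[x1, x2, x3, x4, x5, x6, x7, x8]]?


C(n+d-1,d)=C(11,4)=330


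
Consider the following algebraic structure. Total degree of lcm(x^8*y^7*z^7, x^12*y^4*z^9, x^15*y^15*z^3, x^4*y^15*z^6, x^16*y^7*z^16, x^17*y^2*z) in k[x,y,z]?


lcm = componentwise max:
x: max(8,12,15,4,16,17)=17
y: max(7,4,15,15,7,2)=15
z: max(7,9,3,6,16,1)=16
Total=17+15+16=48


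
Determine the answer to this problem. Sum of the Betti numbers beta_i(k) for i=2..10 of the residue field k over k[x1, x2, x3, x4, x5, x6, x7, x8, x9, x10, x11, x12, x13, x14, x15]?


Koszul resolution: beta_i(k)=C(n,i), n=15
C(15,2)=105, C(15,3)=455, C(15,4)=1365, C(15,5)=3003, C(15,6)=5005, C(15,7)=6435, C(15,8)=6435, C(15,9)=5005, C(15,10)=3003
Sum=30811


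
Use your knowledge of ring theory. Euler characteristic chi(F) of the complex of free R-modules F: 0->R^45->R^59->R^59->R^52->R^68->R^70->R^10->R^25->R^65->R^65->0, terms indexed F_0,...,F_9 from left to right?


chi = sum (-1)^i * rank:
(-1)^0*45=45
(-1)^1*59=-59
(-1)^2*59=59
(-1)^3*52=-52
(-1)^4*68=68
(-1)^5*70=-70
(-1)^6*10=10
(-1)^7*25=-25
(-1)^8*65=65
(-1)^9*65=-65
chi=-24


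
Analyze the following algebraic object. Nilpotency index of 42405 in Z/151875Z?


42405^k mod 151875:
k=1: 42405
k=2: 135900
k=3: 94500
k=4: 50625
k=5: 0
First zero at k = 5


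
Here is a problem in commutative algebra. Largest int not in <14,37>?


gcd(14,37)=1 => F=ab-a-b=14*37-14-37=518-51=467


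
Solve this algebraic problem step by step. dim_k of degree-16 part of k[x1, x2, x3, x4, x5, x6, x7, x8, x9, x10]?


C(d+n-1,n-1)=C(25,9)=2042975


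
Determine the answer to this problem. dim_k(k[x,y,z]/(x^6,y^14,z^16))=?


Basis: x^iy^jz^k, i<6,j<14,k<16
6*14*16=1344


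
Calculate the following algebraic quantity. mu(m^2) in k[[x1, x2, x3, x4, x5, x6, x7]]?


C(n+d-1,d)=C(8,2)=28


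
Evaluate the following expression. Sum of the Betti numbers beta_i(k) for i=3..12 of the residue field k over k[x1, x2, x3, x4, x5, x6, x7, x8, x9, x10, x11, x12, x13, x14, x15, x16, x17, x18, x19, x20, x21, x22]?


Koszul resolution: beta_i(k)=C(n,i), n=22
C(22,3)=1540, C(22,4)=7315, C(22,5)=26334, C(22,6)=74613, C(22,7)=170544, C(22,8)=319770, C(22,9)=497420, C(22,10)=646646, C(22,11)=705432, C(22,12)=646646
Sum=3096260


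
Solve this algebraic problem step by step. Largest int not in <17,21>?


gcd(17,21)=1 => F=ab-a-b=17*21-17-21=357-38=319


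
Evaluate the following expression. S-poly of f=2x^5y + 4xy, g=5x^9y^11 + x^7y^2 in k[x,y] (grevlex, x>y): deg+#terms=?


LT(f)=2x^5y, LT(g)=5x^9y^11
lcm(LM)=x^9y^11
S(f,g) (scaled by 10 to clear denominators) = 5x^4y^10*f - 2*g = 20x^5y^11 - 2x^7y^2
2 terms, deg 16.
16+2=18


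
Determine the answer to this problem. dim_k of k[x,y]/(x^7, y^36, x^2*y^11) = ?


k[x,y]/I, I = (x^7, y^36, x^2*y^11)
Rect: 7x36=252. Corner: (7-2)x(36-11)=125.
dim = 252-125 = 127


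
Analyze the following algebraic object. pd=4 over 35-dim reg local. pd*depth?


pd+depth=35
depth=35-4=31
pd*depth=4*31=124


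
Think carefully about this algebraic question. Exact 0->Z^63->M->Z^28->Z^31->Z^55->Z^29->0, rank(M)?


Alt sum=0:
(-1)^0*63 + (-1)^1*? + (-1)^2*28 + (-1)^3*31 + (-1)^4*55 + (-1)^5*29=0
rank(M)=86


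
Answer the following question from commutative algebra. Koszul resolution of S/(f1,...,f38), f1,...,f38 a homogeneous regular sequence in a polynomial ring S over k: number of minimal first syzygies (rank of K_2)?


Regular sequence => Koszul complex is the minimal free resolution.
Syz_1 minimally generated by Koszul relations f_i*e_j - f_j*e_i (i<j): mu(Syz_1) = beta_2 = C(m,2) = m(m-1)/2
m=38
38*37/2 = 703


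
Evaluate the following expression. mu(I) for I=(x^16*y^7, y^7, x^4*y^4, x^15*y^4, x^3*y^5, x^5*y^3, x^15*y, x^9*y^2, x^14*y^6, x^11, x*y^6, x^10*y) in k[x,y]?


Remove redundant (divisible by others).
x^16*y^7 redundant.
x^14*y^6 redundant.
x^15*y redundant.
x^15*y^4 redundant.
Min: x^11, x^10*y, x^9*y^2, x^5*y^3, x^4*y^4, x^3*y^5, x*y^6, y^7
Count=8


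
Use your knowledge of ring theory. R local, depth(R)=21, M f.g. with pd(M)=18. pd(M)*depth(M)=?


pd+depth=21
depth=21-18=3
pd*depth=18*3=54


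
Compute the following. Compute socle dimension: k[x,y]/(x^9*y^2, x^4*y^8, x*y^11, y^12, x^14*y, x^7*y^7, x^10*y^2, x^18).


Socle = ann(m) = span of standard monomials u with x*u, y*u in I (staircase corners).
Redundant generators: x^10*y^2
Minimal generators: x^18, x^14*y, x^9*y^2, x^7*y^7, x^4*y^8, x*y^11, y^12
Corners: y^11, x^3y^10, x^6y^7, x^8y^6, x^13y, x^17
Socle dim=6


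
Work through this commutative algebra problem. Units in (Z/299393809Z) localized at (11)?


Local ring = Z/1771561Z.
phi(1771561) = 11^5*(11-1) = 1610510


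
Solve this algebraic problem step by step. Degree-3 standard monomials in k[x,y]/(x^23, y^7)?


k[x,y], I = (x^23, y^7), d = 3
Need i < 23 and d-i < 7.
Range: 0 <= i <= 3.
H(3) = 4


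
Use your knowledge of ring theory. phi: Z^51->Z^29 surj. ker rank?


rank(ker) = 51-29 = 22


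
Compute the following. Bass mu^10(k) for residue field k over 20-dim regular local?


C(n,i)=C(20,10)=184756


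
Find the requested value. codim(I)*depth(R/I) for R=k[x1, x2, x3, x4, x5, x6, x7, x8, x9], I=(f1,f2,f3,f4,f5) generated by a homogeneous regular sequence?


codim=5, depth=dim(R/I)=9-5=4
Product=5*4=20


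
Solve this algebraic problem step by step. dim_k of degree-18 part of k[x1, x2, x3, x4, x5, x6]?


C(d+n-1,n-1)=C(23,5)=33649


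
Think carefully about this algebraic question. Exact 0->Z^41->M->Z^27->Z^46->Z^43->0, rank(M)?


Alt sum=0:
(-1)^0*41 + (-1)^1*? + (-1)^2*27 + (-1)^3*46 + (-1)^4*43=0
rank(M)=65


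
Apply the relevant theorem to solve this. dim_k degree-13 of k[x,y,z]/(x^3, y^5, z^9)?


Need i<3, j<5, k<9 with i+j+k=13.
For each i, j ranges over max(0,13-i-8)..min(4,13-i):
  i=0: j in [5,4] -> 0
  i=1: j in [4,4] -> 1
  i=2: j in [3,4] -> 2
H(13) = 0+1+2 = 3


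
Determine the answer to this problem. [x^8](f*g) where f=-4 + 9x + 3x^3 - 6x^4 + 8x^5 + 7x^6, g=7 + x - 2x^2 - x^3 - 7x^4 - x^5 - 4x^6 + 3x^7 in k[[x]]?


[x^8] = sum a_i*b_j, i+j=8
  9*3=27
  3*-1=-3
  -6*-7=42
  8*-1=-8
  7*-2=-14
Sum=44


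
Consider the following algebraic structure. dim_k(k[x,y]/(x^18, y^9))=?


Basis: x^i*y^j, i<18, j<9
18*9=162


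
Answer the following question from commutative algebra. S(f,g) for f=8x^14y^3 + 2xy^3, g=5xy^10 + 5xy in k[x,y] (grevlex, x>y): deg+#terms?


LT(f)=8x^14y^3, LT(g)=5xy^10
lcm(LM)=x^14y^10
S(f,g) (scaled by 40 to clear denominators) = 5y^7*f - 8x^13*g = -40x^14y + 10xy^10
2 terms, deg 15.
15+2=17


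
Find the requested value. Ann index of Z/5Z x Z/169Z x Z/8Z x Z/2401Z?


Exponent = lcm of the cyclic orders; pairwise coprime => product.
5^1*13^2*2^3*7^4=5*169*8*2401=16230760


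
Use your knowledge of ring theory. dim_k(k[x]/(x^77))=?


Basis: 1,x,...,x^76
dim=77


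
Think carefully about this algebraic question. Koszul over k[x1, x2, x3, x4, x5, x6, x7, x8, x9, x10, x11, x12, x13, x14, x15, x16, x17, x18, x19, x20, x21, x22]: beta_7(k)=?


C(n,i)=C(22,7)=170544


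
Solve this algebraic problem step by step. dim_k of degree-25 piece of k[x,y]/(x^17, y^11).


k[x,y], I = (x^17, y^11), d = 25
Need i < 17 and d-i < 11.
Range: 15 <= i <= 16.
H(25) = 2


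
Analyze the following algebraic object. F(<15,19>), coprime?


gcd(15,19)=1 => F=ab-a-b=15*19-15-19=285-34=251


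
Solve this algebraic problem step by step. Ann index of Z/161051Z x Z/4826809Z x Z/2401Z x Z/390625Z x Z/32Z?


Exponent = lcm of the cyclic orders; pairwise coprime => product.
11^5*13^6*7^4*5^8*2^5=161051*4826809*2401*390625*32=23330589517973237500000


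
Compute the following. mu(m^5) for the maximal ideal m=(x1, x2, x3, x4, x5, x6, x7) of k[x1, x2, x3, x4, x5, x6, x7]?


Graded Nakayama: mu(m^d) = dim_k (m^d/m^(d+1)) = #degree-5 monomials in 7 vars
C(n+d-1,d)=C(11,5)=462


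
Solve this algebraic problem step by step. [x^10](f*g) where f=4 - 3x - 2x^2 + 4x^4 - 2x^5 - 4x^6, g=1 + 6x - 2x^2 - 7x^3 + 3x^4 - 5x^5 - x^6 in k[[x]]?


[x^10] = sum a_i*b_j, i+j=10
  4*-1=-4
  -2*-5=10
  -4*3=-12
Sum=-6


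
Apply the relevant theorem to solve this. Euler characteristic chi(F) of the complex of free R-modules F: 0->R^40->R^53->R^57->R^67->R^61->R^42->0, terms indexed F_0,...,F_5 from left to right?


chi = sum (-1)^i * rank:
(-1)^0*40=40
(-1)^1*53=-53
(-1)^2*57=57
(-1)^3*67=-67
(-1)^4*61=61
(-1)^5*42=-42
chi=-4


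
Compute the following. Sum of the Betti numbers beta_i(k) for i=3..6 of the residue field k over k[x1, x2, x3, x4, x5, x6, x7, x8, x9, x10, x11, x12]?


Koszul resolution: beta_i(k)=C(n,i), n=12
C(12,3)=220, C(12,4)=495, C(12,5)=792, C(12,6)=924
Sum=2431


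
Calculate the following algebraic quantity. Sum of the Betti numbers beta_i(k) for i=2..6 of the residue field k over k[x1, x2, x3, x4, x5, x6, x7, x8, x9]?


Koszul resolution: beta_i(k)=C(n,i), n=9
C(9,2)=36, C(9,3)=84, C(9,4)=126, C(9,5)=126, C(9,6)=84
Sum=456


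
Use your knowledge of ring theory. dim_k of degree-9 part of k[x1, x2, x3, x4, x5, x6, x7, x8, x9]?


C(d+n-1,n-1)=C(17,8)=24310


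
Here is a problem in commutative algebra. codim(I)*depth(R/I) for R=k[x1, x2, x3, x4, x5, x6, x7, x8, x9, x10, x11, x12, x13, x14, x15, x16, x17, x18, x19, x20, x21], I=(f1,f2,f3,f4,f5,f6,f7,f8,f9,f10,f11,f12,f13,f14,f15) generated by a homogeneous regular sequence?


codim=15, depth=dim(R/I)=21-15=6
Product=15*6=90


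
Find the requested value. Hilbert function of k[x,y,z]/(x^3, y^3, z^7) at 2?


Need i<3, j<3, k<7 with i+j+k=2.
For each i, j ranges over max(0,2-i-6)..min(2,2-i):
  i=0: j in [0,2] -> 3
  i=1: j in [0,1] -> 2
  i=2: j in [0,0] -> 1
H(2) = 3+2+1 = 6


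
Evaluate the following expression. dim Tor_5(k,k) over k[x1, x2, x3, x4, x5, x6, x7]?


Koszul: C(n,i)=C(7,5)=21


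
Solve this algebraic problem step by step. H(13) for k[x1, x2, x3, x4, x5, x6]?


C(d+n-1,n-1)=C(18,5)=8568


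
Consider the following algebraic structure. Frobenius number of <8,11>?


gcd(8,11)=1 => F=ab-a-b=8*11-8-11=88-19=69


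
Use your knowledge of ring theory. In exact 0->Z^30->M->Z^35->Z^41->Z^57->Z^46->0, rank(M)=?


Alt sum=0:
(-1)^0*30 + (-1)^1*? + (-1)^2*35 + (-1)^3*41 + (-1)^4*57 + (-1)^5*46=0
rank(M)=35


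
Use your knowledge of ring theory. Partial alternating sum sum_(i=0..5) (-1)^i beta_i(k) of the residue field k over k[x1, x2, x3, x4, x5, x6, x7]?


Koszul resolution: beta_i(k)=C(n,i), n=7
sum_(i=0..p) (-1)^i C(n,i) = (-1)^p C(n-1,p)
(-1)^5*C(6,5) = (-1)^5*6 = -6


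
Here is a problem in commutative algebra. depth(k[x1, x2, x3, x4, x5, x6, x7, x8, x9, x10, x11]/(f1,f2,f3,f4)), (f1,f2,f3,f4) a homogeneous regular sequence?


depth(R)=11
depth(R/I)=11-4=7


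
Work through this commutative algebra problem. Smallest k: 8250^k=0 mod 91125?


8250^k mod 91125:
k=1: 8250
k=2: 83250
k=3: 3375
k=4: 50625
k=5: 30375
k=6: 0
First zero at k = 6


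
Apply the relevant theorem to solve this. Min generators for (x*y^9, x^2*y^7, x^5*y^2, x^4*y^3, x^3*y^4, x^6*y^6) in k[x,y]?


Remove redundant (divisible by others).
x^6*y^6 redundant.
Min: x^5*y^2, x^4*y^3, x^3*y^4, x^2*y^7, x*y^9
Count=5


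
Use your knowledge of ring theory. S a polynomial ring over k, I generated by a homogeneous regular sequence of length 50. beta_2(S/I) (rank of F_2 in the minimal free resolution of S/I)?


Regular sequence => Koszul complex is the minimal free resolution.
Syz_1 minimally generated by Koszul relations f_i*e_j - f_j*e_i (i<j): mu(Syz_1) = beta_2 = C(m,2) = m(m-1)/2
m=50
50*49/2 = 1225


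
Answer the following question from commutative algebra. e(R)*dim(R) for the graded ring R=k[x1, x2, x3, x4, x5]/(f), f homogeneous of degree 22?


e(R)=deg(f)=22, dim(R)=5-1=4
e*dim=22*4=88


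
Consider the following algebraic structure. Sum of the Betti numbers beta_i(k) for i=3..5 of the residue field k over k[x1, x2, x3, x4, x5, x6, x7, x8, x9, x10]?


Koszul resolution: beta_i(k)=C(n,i), n=10
C(10,3)=120, C(10,4)=210, C(10,5)=252
Sum=582


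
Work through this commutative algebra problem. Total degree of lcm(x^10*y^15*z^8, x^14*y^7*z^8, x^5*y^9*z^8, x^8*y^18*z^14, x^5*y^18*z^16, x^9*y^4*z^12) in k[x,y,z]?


lcm = componentwise max:
x: max(10,14,5,8,5,9)=14
y: max(15,7,9,18,18,4)=18
z: max(8,8,8,14,16,12)=16
Total=14+18+16=48


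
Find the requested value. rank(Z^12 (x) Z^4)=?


rank(M(x)N) = rank(M)*rank(N)
12*4 = 48


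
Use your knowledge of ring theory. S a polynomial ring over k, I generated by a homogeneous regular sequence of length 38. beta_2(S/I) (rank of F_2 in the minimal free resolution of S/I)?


Regular sequence => Koszul complex is the minimal free resolution.
Syz_1 minimally generated by Koszul relations f_i*e_j - f_j*e_i (i<j): mu(Syz_1) = beta_2 = C(m,2) = m(m-1)/2
m=38
38*37/2 = 703


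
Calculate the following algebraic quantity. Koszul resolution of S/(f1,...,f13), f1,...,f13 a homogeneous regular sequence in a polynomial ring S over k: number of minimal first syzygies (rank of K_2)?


Regular sequence => Koszul complex is the minimal free resolution.
Syz_1 minimally generated by Koszul relations f_i*e_j - f_j*e_i (i<j): mu(Syz_1) = beta_2 = C(m,2) = m(m-1)/2
m=13
13*12/2 = 78


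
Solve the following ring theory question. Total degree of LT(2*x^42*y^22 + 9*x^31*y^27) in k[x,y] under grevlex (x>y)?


LT: 2*x^42*y^22
deg_x=42, deg_y=22
Total=42+22=64


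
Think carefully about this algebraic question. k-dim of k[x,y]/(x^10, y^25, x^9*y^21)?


k[x,y]/I, I = (x^10, y^25, x^9*y^21)
Rect: 10x25=250. Corner: (10-9)x(25-21)=4.
dim = 250-4 = 246


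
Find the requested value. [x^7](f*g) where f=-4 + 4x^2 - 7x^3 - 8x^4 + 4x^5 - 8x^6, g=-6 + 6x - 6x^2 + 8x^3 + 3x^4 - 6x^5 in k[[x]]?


[x^7] = sum a_i*b_j, i+j=7
  4*-6=-24
  -7*3=-21
  -8*8=-64
  4*-6=-24
  -8*6=-48
Sum=-181


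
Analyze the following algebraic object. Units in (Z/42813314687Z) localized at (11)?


Local ring = Z/19487171Z.
phi(19487171) = 11^6*(11-1) = 17715610


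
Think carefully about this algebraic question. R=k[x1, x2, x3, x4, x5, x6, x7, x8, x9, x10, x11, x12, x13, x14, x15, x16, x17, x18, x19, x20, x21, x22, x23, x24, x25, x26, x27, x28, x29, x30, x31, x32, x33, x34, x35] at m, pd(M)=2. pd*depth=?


pd+depth=35
depth=35-2=33
pd*depth=2*33=66


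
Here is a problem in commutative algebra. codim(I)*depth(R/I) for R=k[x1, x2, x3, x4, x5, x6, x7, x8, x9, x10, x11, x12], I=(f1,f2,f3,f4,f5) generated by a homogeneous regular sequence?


codim=5, depth=dim(R/I)=12-5=7
Product=5*7=35


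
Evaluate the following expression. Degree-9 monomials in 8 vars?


C(d+n-1,n-1)=C(16,7)=11440


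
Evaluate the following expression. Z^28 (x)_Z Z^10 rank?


rank(M(x)N) = rank(M)*rank(N)
28*10 = 280


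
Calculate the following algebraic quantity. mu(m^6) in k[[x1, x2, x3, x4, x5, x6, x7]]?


C(n+d-1,d)=C(12,6)=924


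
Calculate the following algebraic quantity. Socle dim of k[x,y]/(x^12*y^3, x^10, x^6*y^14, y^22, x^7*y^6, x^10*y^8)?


Socle = ann(m) = span of standard monomials u with x*u, y*u in I (staircase corners).
Redundant generators: x^10*y^8, x^12*y^3
Minimal generators: x^10, x^7*y^6, x^6*y^14, y^22
Corners: x^5y^21, x^6y^13, x^9y^5
Socle dim=3


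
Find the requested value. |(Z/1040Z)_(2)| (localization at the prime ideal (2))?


2-primary part: 1040=2^4*65
Size=2^4=16


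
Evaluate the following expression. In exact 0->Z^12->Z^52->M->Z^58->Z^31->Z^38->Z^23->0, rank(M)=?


Alt sum=0:
(-1)^0*12 + (-1)^1*52 + (-1)^2*? + (-1)^3*58 + (-1)^4*31 + (-1)^5*38 + (-1)^6*23=0
rank(M)=82


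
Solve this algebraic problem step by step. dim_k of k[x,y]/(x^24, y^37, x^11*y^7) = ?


k[x,y]/I, I = (x^24, y^37, x^11*y^7)
Rect: 24x37=888. Corner: (24-11)x(37-7)=390.
dim = 888-390 = 498


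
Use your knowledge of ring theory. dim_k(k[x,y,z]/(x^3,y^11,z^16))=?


Basis: x^iy^jz^k, i<3,j<11,k<16
3*11*16=528


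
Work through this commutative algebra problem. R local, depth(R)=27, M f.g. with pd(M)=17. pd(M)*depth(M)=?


pd+depth=27
depth=27-17=10
pd*depth=17*10=170


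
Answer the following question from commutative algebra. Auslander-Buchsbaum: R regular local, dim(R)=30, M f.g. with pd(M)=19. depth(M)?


pd+depth=depth(R)=30
depth=30-19=11


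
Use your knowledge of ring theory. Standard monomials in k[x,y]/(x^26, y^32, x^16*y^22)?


k[x,y]/I, I = (x^26, y^32, x^16*y^22)
Rect: 26x32=832. Corner: (26-16)x(32-22)=100.
dim = 832-100 = 732


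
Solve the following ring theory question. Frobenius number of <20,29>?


gcd(20,29)=1 => F=ab-a-b=20*29-20-29=580-49=531


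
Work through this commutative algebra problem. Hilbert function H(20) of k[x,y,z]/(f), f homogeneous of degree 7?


C(22,2)-C(15,2)=231-105=126


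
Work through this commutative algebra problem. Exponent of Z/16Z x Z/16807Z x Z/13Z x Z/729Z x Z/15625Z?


Exponent = lcm of the cyclic orders; pairwise coprime => product.
2^4*7^5*13^1*3^6*5^6=16*16807*13*729*15625=39819984750000


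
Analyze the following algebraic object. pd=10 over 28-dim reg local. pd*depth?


pd+depth=28
depth=28-10=18
pd*depth=10*18=180


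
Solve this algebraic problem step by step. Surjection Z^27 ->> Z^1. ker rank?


rank(ker) = 27-1 = 26


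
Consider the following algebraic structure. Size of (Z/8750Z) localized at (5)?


5-primary part: 8750=5^4*14
Size=5^4=625


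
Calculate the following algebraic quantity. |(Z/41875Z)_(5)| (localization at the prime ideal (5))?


5-primary part: 41875=5^4*67
Size=5^4=625


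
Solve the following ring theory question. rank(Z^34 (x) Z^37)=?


rank(M(x)N) = rank(M)*rank(N)
34*37 = 1258


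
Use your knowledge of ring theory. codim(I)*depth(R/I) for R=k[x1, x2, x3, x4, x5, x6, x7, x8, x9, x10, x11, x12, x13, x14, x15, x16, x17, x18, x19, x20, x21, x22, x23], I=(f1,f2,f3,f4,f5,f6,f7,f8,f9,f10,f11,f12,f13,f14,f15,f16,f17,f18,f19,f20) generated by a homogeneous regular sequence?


codim=20, depth=dim(R/I)=23-20=3
Product=20*3=60


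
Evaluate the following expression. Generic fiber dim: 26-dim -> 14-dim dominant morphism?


dim(fiber)=dim(X)-dim(Y)=26-14=12


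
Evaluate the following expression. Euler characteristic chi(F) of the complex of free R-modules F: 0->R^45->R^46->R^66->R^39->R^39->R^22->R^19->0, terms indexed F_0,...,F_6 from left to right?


chi = sum (-1)^i * rank:
(-1)^0*45=45
(-1)^1*46=-46
(-1)^2*66=66
(-1)^3*39=-39
(-1)^4*39=39
(-1)^5*22=-22
(-1)^6*19=19
chi=62


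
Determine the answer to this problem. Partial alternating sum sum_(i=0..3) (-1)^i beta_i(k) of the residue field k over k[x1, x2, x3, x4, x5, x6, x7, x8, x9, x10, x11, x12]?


Koszul resolution: beta_i(k)=C(n,i), n=12
sum_(i=0..p) (-1)^i C(n,i) = (-1)^p C(n-1,p)
(-1)^3*C(11,3) = (-1)^3*165 = -165


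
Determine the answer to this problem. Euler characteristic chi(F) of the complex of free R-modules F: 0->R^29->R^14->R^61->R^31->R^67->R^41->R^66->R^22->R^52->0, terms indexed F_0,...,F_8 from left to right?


chi = sum (-1)^i * rank:
(-1)^0*29=29
(-1)^1*14=-14
(-1)^2*61=61
(-1)^3*31=-31
(-1)^4*67=67
(-1)^5*41=-41
(-1)^6*66=66
(-1)^7*22=-22
(-1)^8*52=52
chi=167


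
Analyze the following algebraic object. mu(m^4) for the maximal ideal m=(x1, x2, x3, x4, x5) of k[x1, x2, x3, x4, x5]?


Graded Nakayama: mu(m^d) = dim_k (m^d/m^(d+1)) = #degree-4 monomials in 5 vars
C(n+d-1,d)=C(8,4)=70


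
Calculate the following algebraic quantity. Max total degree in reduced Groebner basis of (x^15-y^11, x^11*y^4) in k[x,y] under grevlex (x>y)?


LT(f1)=x^15, LT(f2)=x^11y^4, lcm=x^15y^4
S(f1,f2) = y^4*f1 - x^4*f2 = -y^15
Reduced GB = {f1, f2, y^15}; degrees 15, 15, 15
Max = 15


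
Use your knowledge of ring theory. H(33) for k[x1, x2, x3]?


C(d+n-1,n-1)=C(35,2)=595


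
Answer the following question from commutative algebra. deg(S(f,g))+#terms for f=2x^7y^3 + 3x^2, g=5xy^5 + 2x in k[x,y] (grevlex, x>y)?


LT(f)=2x^7y^3, LT(g)=5xy^5
lcm(LM)=x^7y^5
S(f,g) (scaled by 10 to clear denominators) = 5y^2*f - 2x^6*g = -4x^7 + 15x^2y^2
2 terms, deg 7.
7+2=9


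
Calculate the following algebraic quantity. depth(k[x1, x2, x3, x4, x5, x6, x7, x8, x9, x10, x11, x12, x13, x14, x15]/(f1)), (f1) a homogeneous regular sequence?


depth(R)=15
depth(R/I)=15-1=14


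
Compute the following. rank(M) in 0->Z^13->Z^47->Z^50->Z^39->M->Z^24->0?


Alt sum=0:
(-1)^0*13 + (-1)^1*47 + (-1)^2*50 + (-1)^3*39 + (-1)^4*? + (-1)^5*24=0
rank(M)=47


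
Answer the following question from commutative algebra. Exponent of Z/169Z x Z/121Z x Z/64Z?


Exponent = lcm of the cyclic orders; pairwise coprime => product.
13^2*11^2*2^6=169*121*64=1308736


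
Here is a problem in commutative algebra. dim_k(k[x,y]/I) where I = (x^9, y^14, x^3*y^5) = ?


k[x,y]/I, I = (x^9, y^14, x^3*y^5)
Rect: 9x14=126. Corner: (9-3)x(14-5)=54.
dim = 126-54 = 72


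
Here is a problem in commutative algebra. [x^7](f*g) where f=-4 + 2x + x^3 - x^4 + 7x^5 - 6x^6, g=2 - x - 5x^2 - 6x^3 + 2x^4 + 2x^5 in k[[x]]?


[x^7] = sum a_i*b_j, i+j=7
  1*2=2
  -1*-6=6
  7*-5=-35
  -6*-1=6
Sum=-21


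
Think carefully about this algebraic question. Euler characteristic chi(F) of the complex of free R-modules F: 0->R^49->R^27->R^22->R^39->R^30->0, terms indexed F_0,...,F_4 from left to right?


chi = sum (-1)^i * rank:
(-1)^0*49=49
(-1)^1*27=-27
(-1)^2*22=22
(-1)^3*39=-39
(-1)^4*30=30
chi=35


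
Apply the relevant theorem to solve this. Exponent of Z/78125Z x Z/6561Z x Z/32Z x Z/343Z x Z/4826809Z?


Exponent = lcm of the cyclic orders; pairwise coprime => product.
5^7*3^8*2^5*7^3*13^6=78125*6561*32*343*4826809=27155904975517500000


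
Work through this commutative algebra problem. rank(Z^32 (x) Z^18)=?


rank(M(x)N) = rank(M)*rank(N)
32*18 = 576


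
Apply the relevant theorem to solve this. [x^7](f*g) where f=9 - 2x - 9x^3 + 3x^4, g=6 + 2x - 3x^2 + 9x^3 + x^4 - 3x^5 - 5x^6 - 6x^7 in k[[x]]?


[x^7] = sum a_i*b_j, i+j=7
  9*-6=-54
  -2*-5=10
  -9*1=-9
  3*9=27
Sum=-26


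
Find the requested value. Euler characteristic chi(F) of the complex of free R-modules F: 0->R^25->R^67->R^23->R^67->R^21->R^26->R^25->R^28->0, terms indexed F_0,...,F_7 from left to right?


chi = sum (-1)^i * rank:
(-1)^0*25=25
(-1)^1*67=-67
(-1)^2*23=23
(-1)^3*67=-67
(-1)^4*21=21
(-1)^5*26=-26
(-1)^6*25=25
(-1)^7*28=-28
chi=-94


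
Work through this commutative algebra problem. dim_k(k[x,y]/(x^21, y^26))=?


Basis: x^i*y^j, i<21, j<26
21*26=546


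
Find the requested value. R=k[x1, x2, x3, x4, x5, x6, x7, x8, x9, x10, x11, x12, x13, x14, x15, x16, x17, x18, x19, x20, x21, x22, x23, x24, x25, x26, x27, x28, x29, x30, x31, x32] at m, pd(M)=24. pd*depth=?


pd+depth=32
depth=32-24=8
pd*depth=24*8=192


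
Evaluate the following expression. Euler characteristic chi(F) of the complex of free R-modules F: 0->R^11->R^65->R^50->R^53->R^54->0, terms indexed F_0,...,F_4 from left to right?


chi = sum (-1)^i * rank:
(-1)^0*11=11
(-1)^1*65=-65
(-1)^2*50=50
(-1)^3*53=-53
(-1)^4*54=54
chi=-3


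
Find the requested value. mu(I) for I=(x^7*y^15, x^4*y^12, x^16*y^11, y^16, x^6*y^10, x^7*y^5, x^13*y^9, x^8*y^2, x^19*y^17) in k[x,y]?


Remove redundant (divisible by others).
x^19*y^17 redundant.
x^7*y^15 redundant.
x^13*y^9 redundant.
x^16*y^11 redundant.
Min: x^8*y^2, x^7*y^5, x^6*y^10, x^4*y^12, y^16
Count=5


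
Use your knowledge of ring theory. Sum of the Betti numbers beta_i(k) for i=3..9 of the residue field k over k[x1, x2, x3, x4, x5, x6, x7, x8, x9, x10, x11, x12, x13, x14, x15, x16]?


Koszul resolution: beta_i(k)=C(n,i), n=16
C(16,3)=560, C(16,4)=1820, C(16,5)=4368, C(16,6)=8008, C(16,7)=11440, C(16,8)=12870, C(16,9)=11440
Sum=50506


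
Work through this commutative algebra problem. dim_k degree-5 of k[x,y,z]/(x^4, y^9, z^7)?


Need i<4, j<9, k<7 with i+j+k=5.
For each i, j ranges over max(0,5-i-6)..min(8,5-i):
  i=0: j in [0,5] -> 6
  i=1: j in [0,4] -> 5
  i=2: j in [0,3] -> 4
  i=3: j in [0,2] -> 3
H(5) = 6+5+4+3 = 18


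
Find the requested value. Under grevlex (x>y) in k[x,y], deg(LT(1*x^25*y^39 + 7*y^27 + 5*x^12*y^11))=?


LT: 1*x^25*y^39
deg_x=25, deg_y=39
Total=25+39=64


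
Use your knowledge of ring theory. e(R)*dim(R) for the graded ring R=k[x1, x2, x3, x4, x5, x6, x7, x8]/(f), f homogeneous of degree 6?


e(R)=deg(f)=6, dim(R)=8-1=7
e*dim=6*7=42


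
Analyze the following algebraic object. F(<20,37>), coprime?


gcd(20,37)=1 => F=ab-a-b=20*37-20-37=740-57=683


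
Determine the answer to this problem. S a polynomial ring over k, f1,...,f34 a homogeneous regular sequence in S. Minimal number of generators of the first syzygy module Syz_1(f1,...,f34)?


Regular sequence => Koszul complex is the minimal free resolution.
Syz_1 minimally generated by Koszul relations f_i*e_j - f_j*e_i (i<j): mu(Syz_1) = beta_2 = C(m,2) = m(m-1)/2
m=34
34*33/2 = 561


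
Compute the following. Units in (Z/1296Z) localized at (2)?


Local ring = Z/16Z.
phi(16) = 2^3*(2-1) = 8


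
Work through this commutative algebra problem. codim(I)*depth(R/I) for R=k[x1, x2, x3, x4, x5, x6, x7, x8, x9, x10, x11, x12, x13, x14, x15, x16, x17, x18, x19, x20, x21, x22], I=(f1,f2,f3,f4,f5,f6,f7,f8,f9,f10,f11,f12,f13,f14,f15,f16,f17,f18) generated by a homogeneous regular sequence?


codim=18, depth=dim(R/I)=22-18=4
Product=18*4=72


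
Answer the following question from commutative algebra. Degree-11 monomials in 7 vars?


C(d+n-1,n-1)=C(17,6)=12376


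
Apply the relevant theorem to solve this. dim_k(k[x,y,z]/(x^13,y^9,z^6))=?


Basis: x^iy^jz^k, i<13,j<9,k<6
13*9*6=702


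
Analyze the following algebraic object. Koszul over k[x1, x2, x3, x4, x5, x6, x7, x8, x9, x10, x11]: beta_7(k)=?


C(n,i)=C(11,7)=330


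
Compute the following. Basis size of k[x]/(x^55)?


Basis: 1,x,...,x^54
dim=55


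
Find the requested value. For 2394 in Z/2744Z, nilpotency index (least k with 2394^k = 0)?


2394^k mod 2744:
k=1: 2394
k=2: 1764
k=3: 0
First zero at k = 3


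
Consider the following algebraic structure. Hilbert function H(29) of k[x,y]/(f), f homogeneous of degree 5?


H(t)=d for t>=d-1.
d=5, t=29
H(29)=5


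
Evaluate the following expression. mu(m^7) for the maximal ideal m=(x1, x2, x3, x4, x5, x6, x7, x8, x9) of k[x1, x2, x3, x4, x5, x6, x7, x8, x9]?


Graded Nakayama: mu(m^d) = dim_k (m^d/m^(d+1)) = #degree-7 monomials in 9 vars
C(n+d-1,d)=C(15,7)=6435


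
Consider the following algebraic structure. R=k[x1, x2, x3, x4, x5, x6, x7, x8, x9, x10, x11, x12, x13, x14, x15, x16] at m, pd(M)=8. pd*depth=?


pd+depth=16
depth=16-8=8
pd*depth=8*8=64


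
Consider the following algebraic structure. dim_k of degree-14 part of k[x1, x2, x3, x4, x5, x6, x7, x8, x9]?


C(d+n-1,n-1)=C(22,8)=319770


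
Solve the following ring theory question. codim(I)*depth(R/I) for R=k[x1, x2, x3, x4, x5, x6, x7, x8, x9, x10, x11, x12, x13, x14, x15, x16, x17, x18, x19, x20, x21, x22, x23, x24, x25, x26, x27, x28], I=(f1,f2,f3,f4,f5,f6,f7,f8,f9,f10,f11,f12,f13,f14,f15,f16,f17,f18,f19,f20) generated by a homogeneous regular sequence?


codim=20, depth=dim(R/I)=28-20=8
Product=20*8=160


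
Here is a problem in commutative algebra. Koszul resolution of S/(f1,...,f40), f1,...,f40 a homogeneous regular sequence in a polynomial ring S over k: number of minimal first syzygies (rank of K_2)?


Regular sequence => Koszul complex is the minimal free resolution.
Syz_1 minimally generated by Koszul relations f_i*e_j - f_j*e_i (i<j): mu(Syz_1) = beta_2 = C(m,2) = m(m-1)/2
m=40
40*39/2 = 780


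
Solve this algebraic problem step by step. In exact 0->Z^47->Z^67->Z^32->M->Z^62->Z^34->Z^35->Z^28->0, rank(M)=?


Alt sum=0:
(-1)^0*47 + (-1)^1*67 + (-1)^2*32 + (-1)^3*? + (-1)^4*62 + (-1)^5*34 + (-1)^6*35 + (-1)^7*28=0
rank(M)=47


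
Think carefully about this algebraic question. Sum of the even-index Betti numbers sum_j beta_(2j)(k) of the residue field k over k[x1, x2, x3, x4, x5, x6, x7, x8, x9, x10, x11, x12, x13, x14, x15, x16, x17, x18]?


Koszul resolution: beta_i(k)=C(n,i), n=18
sum_even C(18,i) = 2^(n-1) = 2^17 = 131072


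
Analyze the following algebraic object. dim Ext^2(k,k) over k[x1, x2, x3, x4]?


C(n,i)=C(4,2)=6


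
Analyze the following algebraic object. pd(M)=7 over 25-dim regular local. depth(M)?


pd+depth=depth(R)=25
depth=25-7=18


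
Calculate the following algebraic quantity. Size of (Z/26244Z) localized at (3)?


3-primary part: 26244=3^8*4
Size=3^8=6561


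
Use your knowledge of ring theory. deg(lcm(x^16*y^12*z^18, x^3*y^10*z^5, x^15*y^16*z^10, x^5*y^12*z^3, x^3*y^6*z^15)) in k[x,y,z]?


lcm = componentwise max:
x: max(16,3,15,5,3)=16
y: max(12,10,16,12,6)=16
z: max(18,5,10,3,15)=18
Total=16+16+18=50


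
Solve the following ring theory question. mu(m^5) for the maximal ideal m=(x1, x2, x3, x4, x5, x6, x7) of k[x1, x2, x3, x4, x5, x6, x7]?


Graded Nakayama: mu(m^d) = dim_k (m^d/m^(d+1)) = #degree-5 monomials in 7 vars
C(n+d-1,d)=C(11,5)=462


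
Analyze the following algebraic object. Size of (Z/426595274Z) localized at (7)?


7-primary part: 426595274=7^8*74
Size=7^8=5764801


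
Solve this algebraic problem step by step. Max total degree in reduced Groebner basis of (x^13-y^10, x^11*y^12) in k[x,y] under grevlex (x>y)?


LT(f1)=x^13, LT(f2)=x^11y^12, lcm=x^13y^12
S(f1,f2) = y^12*f1 - x^2*f2 = -y^22
Reduced GB = {f1, f2, y^22}; degrees 13, 23, 22
Max = 23


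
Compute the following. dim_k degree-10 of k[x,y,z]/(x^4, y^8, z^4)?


Need i<4, j<8, k<4 with i+j+k=10.
For each i, j ranges over max(0,10-i-3)..min(7,10-i):
  i=0: j in [7,7] -> 1
  i=1: j in [6,7] -> 2
  i=2: j in [5,7] -> 3
  i=3: j in [4,7] -> 4
H(10) = 1+2+3+4 = 10


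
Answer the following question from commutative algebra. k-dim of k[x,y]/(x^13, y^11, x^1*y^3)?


k[x,y]/I, I = (x^13, y^11, x^1*y^3)
Rect: 13x11=143. Corner: (13-1)x(11-3)=96.
dim = 143-96 = 47


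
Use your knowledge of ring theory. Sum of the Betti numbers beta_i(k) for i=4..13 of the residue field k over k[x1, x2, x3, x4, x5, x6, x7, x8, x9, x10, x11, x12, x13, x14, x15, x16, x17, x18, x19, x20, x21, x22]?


Koszul resolution: beta_i(k)=C(n,i), n=22
C(22,4)=7315, C(22,5)=26334, C(22,6)=74613, C(22,7)=170544, C(22,8)=319770, C(22,9)=497420, C(22,10)=646646, C(22,11)=705432, C(22,12)=646646, C(22,13)=497420
Sum=3592140


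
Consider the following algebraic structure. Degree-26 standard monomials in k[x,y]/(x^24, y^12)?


k[x,y], I = (x^24, y^12), d = 26
Need i < 24 and d-i < 12.
Range: 15 <= i <= 23.
H(26) = 9


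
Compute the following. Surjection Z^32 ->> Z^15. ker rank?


rank(ker) = 32-15 = 17


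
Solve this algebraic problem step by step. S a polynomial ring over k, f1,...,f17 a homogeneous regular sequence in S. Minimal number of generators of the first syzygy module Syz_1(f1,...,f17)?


Regular sequence => Koszul complex is the minimal free resolution.
Syz_1 minimally generated by Koszul relations f_i*e_j - f_j*e_i (i<j): mu(Syz_1) = beta_2 = C(m,2) = m(m-1)/2
m=17
17*16/2 = 136


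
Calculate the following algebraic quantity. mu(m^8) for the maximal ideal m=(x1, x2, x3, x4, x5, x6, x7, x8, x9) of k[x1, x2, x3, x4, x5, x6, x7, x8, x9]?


Graded Nakayama: mu(m^d) = dim_k (m^d/m^(d+1)) = #degree-8 monomials in 9 vars
C(n+d-1,d)=C(16,8)=12870


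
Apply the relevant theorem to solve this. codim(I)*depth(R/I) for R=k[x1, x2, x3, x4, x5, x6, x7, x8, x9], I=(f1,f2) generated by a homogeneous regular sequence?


codim=2, depth=dim(R/I)=9-2=7
Product=2*7=14


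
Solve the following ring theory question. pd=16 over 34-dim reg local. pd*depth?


pd+depth=34
depth=34-16=18
pd*depth=16*18=288


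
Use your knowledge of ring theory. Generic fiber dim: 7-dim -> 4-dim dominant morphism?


dim(fiber)=dim(X)-dim(Y)=7-4=3


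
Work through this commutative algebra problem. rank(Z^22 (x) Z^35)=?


rank(M(x)N) = rank(M)*rank(N)
22*35 = 770


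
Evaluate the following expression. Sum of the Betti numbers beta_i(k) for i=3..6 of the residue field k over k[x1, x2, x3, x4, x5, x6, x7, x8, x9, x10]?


Koszul resolution: beta_i(k)=C(n,i), n=10
C(10,3)=120, C(10,4)=210, C(10,5)=252, C(10,6)=210
Sum=792


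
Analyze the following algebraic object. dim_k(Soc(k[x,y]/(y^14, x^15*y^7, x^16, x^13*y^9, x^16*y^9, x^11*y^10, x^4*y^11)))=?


Socle = ann(m) = span of standard monomials u with x*u, y*u in I (staircase corners).
Redundant generators: x^16*y^9
Minimal generators: x^16, x^15*y^7, x^13*y^9, x^11*y^10, x^4*y^11, y^14
Corners: x^3y^13, x^10y^10, x^12y^9, x^14y^8, x^15y^6
Socle dim=5


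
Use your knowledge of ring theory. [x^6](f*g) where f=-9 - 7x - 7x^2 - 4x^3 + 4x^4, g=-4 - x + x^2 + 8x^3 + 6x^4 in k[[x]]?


[x^6] = sum a_i*b_j, i+j=6
  -7*6=-42
  -4*8=-32
  4*1=4
Sum=-70


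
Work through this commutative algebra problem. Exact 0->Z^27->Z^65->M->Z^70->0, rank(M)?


Alt sum=0:
(-1)^0*27 + (-1)^1*65 + (-1)^2*? + (-1)^3*70=0
rank(M)=108


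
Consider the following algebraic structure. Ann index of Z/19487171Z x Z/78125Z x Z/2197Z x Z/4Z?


Exponent = lcm of the cyclic orders; pairwise coprime => product.
11^7*5^7*13^3*2^2=19487171*78125*2197*4=13379160839687500


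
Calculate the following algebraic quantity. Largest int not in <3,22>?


gcd(3,22)=1 => F=ab-a-b=3*22-3-22=66-25=41


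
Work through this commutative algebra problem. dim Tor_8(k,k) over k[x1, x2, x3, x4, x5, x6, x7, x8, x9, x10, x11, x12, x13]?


Koszul: C(n,i)=C(13,8)=1287


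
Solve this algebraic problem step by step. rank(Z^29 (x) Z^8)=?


rank(M(x)N) = rank(M)*rank(N)
29*8 = 232


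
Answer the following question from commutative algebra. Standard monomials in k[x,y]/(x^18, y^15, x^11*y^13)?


k[x,y]/I, I = (x^18, y^15, x^11*y^13)
Rect: 18x15=270. Corner: (18-11)x(15-13)=14.
dim = 270-14 = 256


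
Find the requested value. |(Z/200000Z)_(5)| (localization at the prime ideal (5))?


5-primary part: 200000=5^5*64
Size=5^5=3125


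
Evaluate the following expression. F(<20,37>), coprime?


gcd(20,37)=1 => F=ab-a-b=20*37-20-37=740-57=683


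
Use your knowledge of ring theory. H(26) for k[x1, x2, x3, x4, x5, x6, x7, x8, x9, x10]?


C(d+n-1,n-1)=C(35,9)=70607460


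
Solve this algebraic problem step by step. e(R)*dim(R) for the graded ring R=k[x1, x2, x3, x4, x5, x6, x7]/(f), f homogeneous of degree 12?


e(R)=deg(f)=12, dim(R)=7-1=6
e*dim=12*6=72


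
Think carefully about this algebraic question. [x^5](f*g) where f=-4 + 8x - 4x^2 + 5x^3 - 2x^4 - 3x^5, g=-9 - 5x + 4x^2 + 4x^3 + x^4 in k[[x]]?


[x^5] = sum a_i*b_j, i+j=5
  8*1=8
  -4*4=-16
  5*4=20
  -2*-5=10
  -3*-9=27
Sum=49


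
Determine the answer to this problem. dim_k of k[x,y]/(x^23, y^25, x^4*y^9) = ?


k[x,y]/I, I = (x^23, y^25, x^4*y^9)
Rect: 23x25=575. Corner: (23-4)x(25-9)=304.
dim = 575-304 = 271
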